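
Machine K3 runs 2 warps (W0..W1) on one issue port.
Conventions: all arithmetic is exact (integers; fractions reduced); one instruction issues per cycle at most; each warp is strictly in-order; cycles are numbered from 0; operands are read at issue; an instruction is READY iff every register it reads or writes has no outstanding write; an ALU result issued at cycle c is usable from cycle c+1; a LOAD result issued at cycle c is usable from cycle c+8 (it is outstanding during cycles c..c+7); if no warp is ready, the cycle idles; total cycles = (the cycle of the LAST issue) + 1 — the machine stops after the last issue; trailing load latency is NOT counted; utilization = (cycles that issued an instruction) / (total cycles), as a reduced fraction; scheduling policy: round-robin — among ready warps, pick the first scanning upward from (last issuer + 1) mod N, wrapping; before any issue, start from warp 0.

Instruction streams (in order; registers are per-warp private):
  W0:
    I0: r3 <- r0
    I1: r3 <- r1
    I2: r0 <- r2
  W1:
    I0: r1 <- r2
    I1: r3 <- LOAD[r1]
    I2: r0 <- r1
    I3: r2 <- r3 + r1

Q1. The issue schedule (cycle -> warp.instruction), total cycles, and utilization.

cycle 0: W0.I0
cycle 1: W1.I0
cycle 2: W0.I1
cycle 3: W1.I1
cycle 4: W0.I2
cycle 5: W1.I2
cycle 6: idle
cycle 7: idle
cycle 8: idle
cycle 9: idle
cycle 10: idle
cycle 11: W1.I3

Answer: 12 cycles, utilization 7/12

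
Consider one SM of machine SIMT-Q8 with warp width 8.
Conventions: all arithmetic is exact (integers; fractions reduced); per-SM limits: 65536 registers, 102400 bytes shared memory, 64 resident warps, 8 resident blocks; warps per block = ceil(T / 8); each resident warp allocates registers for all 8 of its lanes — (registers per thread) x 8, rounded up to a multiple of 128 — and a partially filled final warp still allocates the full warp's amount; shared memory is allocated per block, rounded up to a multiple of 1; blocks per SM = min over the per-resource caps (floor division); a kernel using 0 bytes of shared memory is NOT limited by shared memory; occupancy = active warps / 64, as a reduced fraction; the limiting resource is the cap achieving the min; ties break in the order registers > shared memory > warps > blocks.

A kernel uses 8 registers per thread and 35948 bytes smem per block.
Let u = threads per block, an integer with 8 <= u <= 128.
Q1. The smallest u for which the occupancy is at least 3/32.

Answer: u = 17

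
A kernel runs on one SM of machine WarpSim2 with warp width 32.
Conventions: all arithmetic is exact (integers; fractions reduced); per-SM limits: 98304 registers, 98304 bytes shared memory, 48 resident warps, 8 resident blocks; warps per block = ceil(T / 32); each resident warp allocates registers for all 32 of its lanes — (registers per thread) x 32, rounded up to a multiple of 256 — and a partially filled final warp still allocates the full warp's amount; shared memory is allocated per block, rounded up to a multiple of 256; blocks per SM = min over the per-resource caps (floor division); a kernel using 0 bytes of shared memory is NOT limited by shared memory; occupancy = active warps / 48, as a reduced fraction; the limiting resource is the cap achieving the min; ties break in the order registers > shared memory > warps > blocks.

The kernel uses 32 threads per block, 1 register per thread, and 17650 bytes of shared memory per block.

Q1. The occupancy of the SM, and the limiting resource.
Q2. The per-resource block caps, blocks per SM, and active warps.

Answer: occupancy 5/48, limited by shared memory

registers: 384 blocks
shared memory: 5 blocks
warps: 48 blocks
blocks: 8 blocks

Answer: 5 blocks, 5 active warps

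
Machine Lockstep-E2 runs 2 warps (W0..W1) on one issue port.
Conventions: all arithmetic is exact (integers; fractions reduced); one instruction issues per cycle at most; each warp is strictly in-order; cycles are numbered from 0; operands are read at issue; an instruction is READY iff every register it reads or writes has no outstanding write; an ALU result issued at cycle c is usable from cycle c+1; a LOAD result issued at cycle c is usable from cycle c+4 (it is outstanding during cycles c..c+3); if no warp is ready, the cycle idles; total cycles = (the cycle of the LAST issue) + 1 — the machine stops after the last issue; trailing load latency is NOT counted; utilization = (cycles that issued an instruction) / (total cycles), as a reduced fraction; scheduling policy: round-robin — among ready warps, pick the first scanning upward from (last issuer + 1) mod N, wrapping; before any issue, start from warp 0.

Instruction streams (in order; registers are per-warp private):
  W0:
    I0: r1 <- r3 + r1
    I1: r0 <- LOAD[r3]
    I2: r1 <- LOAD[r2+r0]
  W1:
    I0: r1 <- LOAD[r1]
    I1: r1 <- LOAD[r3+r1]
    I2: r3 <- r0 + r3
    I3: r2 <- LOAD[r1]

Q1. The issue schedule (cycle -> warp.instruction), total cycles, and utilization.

cycle 0: W0.I0
cycle 1: W1.I0
cycle 2: W0.I1
cycle 3: idle
cycle 4: idle
cycle 5: W1.I1
cycle 6: W0.I2
cycle 7: W1.I2
cycle 8: idle
cycle 9: W1.I3

Answer: 10 cycles, utilization 7/10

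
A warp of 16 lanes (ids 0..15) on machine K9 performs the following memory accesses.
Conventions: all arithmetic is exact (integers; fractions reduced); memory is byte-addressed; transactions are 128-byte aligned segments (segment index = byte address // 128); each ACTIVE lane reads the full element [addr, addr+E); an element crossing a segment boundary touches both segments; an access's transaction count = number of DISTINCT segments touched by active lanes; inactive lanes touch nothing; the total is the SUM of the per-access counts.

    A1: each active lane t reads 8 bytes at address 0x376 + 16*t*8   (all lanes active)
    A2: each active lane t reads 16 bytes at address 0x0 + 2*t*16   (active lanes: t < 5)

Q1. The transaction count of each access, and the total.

A1: 16 transactions
A2: 2 transactions

Answer: 16,2; total 18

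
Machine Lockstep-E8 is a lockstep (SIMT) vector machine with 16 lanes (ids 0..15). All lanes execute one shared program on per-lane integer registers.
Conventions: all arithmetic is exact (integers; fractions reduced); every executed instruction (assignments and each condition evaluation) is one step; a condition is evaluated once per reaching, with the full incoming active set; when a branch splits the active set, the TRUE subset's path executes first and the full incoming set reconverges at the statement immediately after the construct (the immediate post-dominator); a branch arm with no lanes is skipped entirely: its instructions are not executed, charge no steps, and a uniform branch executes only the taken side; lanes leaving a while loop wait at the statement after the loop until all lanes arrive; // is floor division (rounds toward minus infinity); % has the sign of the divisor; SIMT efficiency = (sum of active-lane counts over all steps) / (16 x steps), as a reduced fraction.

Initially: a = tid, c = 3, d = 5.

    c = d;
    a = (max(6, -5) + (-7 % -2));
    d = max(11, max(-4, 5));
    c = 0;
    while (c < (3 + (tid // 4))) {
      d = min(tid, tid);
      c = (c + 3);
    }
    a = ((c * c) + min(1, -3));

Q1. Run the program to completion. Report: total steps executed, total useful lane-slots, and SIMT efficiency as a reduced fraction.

Answer: 12 steps, 180 useful, 15/16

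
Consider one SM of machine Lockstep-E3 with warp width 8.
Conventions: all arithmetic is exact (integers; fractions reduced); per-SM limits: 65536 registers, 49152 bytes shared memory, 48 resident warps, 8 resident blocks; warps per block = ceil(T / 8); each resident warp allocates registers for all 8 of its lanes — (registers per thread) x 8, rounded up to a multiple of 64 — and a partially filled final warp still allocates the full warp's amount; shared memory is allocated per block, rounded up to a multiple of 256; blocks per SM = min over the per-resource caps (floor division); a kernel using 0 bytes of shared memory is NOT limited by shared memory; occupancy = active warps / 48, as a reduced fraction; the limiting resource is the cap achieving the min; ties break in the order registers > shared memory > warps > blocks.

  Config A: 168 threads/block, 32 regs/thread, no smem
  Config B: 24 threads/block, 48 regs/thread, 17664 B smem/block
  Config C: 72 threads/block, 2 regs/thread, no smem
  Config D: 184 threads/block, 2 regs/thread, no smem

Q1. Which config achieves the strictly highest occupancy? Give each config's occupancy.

occupancies: A 7/8, B 1/8, C 15/16, D 23/24

Answer: D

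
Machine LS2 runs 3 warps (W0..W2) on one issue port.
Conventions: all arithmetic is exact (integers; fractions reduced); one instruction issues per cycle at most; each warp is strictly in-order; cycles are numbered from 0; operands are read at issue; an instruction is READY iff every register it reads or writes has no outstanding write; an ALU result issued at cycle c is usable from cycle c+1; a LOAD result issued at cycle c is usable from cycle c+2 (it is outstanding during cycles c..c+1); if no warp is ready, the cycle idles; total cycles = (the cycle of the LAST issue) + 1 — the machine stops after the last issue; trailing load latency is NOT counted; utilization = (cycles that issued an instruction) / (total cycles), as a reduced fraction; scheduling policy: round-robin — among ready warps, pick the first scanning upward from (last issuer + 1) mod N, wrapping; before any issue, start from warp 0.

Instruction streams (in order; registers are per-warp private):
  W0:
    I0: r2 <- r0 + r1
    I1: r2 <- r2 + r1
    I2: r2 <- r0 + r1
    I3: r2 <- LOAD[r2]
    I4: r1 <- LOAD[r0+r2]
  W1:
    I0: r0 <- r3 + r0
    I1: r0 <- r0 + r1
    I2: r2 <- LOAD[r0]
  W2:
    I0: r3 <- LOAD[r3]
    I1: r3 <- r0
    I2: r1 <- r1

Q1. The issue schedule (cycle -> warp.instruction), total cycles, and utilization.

cycle 0: W0.I0
cycle 1: W1.I0
cycle 2: W2.I0
cycle 3: W0.I1
cycle 4: W1.I1
cycle 5: W2.I1
cycle 6: W0.I2
cycle 7: W1.I2
cycle 8: W2.I2
cycle 9: W0.I3
cycle 10: idle
cycle 11: W0.I4

Answer: 12 cycles, utilization 11/12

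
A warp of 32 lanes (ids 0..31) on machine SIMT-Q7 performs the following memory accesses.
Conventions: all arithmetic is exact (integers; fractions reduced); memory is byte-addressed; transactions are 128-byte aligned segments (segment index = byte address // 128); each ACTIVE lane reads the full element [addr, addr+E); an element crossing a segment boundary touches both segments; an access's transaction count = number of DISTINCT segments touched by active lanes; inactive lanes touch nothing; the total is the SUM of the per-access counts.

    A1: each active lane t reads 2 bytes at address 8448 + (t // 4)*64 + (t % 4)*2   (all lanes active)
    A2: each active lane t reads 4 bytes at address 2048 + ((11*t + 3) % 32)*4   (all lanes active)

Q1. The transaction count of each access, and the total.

A1: 4 transactions
A2: 1 transaction

Answer: 4,1; total 5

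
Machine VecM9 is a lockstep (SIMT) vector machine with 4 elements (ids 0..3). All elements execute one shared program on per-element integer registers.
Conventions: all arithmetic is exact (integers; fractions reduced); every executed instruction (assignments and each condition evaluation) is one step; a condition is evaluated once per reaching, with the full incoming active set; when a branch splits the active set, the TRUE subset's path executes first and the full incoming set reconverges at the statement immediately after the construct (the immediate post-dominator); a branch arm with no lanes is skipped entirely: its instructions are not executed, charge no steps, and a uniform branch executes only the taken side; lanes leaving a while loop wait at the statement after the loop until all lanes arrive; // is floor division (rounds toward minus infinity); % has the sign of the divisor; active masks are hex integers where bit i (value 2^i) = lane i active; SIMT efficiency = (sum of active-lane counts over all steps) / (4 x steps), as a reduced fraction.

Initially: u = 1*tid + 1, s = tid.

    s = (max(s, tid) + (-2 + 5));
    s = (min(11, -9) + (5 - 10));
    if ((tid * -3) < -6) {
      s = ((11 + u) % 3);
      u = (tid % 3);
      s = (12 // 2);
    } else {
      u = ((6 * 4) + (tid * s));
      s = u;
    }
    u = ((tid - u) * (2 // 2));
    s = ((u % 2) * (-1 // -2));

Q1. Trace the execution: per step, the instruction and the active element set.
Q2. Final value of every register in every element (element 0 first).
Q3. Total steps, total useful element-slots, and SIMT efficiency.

step 0: s <- (max(s, tid) + (-2 + 5)) 0xf
step 1: s <- (min(11, -9) + (5 - 10)) 0xf
step 2: eval ((tid * -3) < -6)       0xf
step 3: s <- ((11 + u) % 3)          0x8
step 4: u <- (tid % 3)               0x8
step 5: s <- (12 // 2)               0x8
step 6: u <- ((6 * 4) + (tid * s))   0x7
step 7: s <- u                       0x7
step 8: u <- ((tid - u) * (2 // 2))  0xf
step 9: s <- ((u % 2) * (-1 // -2))  0xf

Answer: 10 steps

u: -24,-9,6,3
s: 0,0,0,0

steps = 10; useful = 29; efficiency = 29/40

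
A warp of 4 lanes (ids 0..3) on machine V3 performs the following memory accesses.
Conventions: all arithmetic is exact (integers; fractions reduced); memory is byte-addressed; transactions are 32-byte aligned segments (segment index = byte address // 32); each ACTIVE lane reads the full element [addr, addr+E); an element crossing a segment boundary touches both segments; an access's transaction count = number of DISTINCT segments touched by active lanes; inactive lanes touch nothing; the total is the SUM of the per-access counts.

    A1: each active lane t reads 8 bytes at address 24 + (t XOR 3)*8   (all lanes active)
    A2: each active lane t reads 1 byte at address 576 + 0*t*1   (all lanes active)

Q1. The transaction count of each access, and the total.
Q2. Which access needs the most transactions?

A1: 2 transactions
A2: 1 transaction

Answer: 2,1; total 3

Answer: A1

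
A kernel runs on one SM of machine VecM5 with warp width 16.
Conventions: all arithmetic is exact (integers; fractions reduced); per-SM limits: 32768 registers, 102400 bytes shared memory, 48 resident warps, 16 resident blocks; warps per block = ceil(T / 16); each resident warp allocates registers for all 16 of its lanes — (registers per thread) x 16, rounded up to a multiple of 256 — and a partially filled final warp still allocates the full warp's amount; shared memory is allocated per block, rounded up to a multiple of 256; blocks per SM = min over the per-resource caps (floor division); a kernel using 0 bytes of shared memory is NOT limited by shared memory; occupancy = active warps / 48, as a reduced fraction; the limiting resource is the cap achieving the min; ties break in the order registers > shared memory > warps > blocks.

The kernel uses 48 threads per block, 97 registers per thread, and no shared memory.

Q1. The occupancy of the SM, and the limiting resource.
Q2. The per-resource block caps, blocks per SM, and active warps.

Answer: occupancy 3/8, limited by registers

registers: 6 blocks
shared memory: no limit (kernel uses none)
warps: 16 blocks
blocks: 16 blocks

Answer: 6 blocks, 18 active warps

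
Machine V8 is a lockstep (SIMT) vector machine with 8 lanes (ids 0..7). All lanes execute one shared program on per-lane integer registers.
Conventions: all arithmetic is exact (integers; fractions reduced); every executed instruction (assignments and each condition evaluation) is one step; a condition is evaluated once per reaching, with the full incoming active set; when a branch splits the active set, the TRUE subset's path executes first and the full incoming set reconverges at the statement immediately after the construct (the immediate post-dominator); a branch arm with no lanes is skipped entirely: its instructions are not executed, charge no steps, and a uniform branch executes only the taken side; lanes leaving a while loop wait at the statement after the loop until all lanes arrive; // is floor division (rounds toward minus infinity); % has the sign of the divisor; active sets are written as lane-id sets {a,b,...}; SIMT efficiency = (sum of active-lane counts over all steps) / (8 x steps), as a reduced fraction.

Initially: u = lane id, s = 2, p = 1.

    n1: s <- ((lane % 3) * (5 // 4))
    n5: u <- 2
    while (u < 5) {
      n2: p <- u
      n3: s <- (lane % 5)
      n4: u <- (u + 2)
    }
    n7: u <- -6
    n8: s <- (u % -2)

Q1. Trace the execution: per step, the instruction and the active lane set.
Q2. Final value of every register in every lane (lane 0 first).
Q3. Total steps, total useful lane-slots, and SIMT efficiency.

step 0: s <- ((lane % 3) * (5 // 4)) {0,1,2,3,4,5,6,7}
step 1: u <- 2                       {0,1,2,3,4,5,6,7}
step 2: eval (u < 5)                 {0,1,2,3,4,5,6,7}
step 3: p <- u                       {0,1,2,3,4,5,6,7}
step 4: s <- (lane % 5)              {0,1,2,3,4,5,6,7}
step 5: u <- (u + 2)                 {0,1,2,3,4,5,6,7}
step 6: eval (u < 5)                 {0,1,2,3,4,5,6,7}
step 7: p <- u                       {0,1,2,3,4,5,6,7}
step 8: s <- (lane % 5)              {0,1,2,3,4,5,6,7}
step 9: u <- (u + 2)                 {0,1,2,3,4,5,6,7}
step 10: eval (u < 5)                 {0,1,2,3,4,5,6,7}
step 11: u <- -6                      {0,1,2,3,4,5,6,7}
step 12: s <- (u % -2)                {0,1,2,3,4,5,6,7}

Answer: 13 steps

u: -6,-6,-6,-6,-6,-6,-6,-6
s: 0,0,0,0,0,0,0,0
p: 4,4,4,4,4,4,4,4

steps = 13; useful = 104; efficiency = 104/104 = 1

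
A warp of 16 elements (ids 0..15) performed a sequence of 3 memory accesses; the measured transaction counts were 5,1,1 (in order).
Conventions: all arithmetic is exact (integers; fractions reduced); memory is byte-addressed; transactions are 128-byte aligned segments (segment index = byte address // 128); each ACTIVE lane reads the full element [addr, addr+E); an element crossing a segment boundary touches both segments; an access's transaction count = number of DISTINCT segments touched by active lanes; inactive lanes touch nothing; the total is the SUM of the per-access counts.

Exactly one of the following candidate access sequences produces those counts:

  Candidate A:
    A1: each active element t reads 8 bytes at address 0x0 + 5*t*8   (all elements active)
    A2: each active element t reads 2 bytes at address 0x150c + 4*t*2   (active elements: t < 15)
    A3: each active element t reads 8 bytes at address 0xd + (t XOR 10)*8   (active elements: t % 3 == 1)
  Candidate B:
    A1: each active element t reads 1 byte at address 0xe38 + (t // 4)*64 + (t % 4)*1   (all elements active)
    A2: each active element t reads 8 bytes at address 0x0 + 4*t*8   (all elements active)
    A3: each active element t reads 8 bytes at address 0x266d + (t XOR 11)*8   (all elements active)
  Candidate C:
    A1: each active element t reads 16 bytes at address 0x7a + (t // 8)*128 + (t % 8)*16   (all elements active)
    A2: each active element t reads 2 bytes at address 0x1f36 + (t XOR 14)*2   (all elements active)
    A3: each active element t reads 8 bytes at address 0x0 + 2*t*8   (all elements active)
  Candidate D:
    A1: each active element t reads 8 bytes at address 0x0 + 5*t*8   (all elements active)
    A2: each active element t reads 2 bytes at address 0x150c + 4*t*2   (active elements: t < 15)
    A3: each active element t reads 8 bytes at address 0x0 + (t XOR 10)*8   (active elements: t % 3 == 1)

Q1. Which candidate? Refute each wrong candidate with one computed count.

A: A3 gives 2 transactions, not 1
B: A1 gives 2 transactions, not 5
C: A1 gives 3 transactions, not 5
D: all counts match (5,1,1)

Answer: D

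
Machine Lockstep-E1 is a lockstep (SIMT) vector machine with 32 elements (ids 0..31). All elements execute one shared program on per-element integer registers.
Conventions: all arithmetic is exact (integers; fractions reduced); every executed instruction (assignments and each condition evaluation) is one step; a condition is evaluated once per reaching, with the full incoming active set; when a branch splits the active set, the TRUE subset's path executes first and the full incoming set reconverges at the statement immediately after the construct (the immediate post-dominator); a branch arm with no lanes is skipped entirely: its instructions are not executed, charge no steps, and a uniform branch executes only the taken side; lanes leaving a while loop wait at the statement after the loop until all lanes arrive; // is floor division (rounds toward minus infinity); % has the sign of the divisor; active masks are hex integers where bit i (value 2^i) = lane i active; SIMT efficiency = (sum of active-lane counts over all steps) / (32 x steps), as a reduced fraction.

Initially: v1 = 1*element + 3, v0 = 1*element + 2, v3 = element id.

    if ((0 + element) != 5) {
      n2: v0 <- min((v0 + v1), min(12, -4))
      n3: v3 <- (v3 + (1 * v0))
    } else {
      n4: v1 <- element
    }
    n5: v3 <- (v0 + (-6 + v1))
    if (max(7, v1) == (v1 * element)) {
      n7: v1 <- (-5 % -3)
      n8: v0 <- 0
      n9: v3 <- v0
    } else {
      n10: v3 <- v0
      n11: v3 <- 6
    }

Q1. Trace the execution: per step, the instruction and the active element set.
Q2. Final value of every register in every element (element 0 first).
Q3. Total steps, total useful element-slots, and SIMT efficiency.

step 0: eval ((0 + element) != 5)    0xffffffff
step 1: v0 <- min((v0 + v1), min(12, -4)) 0xffffffdf
step 2: v3 <- (v3 + (1 * v0))        0xffffffdf
step 3: v1 <- element                0x00000020
step 4: v3 <- (v0 + (-6 + v1))       0xffffffff
step 5: eval (max(7, v1) == (v1 * element)) 0xffffffff
step 6: v3 <- v0                     0xffffffff
step 7: v3 <- 6                      0xffffffff

Answer: 8 steps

v1: 3,4,5,6,7,5,9,10,11,12,13,14,15,16,17,18,19,20,21,22,23,24,25,26,27,28,29,30,31,32,33,34
v0: -4,-4,-4,-4,-4,7,-4,-4,-4,-4,-4,-4,-4,-4,-4,-4,-4,-4,-4,-4,-4,-4,-4,-4,-4,-4,-4,-4,-4,-4,-4,-4
v3: 6,6,6,6,6,6,6,6,6,6,6,6,6,6,6,6,6,6,6,6,6,6,6,6,6,6,6,6,6,6,6,6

steps = 8; useful = 223; efficiency = 223/256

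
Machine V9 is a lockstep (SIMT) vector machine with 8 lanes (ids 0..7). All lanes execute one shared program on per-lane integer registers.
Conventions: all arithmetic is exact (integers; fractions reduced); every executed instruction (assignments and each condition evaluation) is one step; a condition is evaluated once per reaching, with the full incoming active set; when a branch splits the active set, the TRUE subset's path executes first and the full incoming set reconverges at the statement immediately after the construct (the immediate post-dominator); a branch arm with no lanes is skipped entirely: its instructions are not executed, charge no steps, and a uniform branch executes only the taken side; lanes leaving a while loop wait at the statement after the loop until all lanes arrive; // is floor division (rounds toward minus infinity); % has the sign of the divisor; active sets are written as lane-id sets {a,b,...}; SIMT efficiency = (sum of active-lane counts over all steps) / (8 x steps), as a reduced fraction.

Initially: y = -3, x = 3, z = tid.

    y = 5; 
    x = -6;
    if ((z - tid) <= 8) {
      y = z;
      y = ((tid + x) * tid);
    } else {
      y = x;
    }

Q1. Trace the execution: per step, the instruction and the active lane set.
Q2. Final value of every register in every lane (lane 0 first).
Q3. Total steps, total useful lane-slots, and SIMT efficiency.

step 0: y <- 5                       {0,1,2,3,4,5,6,7}
step 1: x <- -6                      {0,1,2,3,4,5,6,7}
step 2: eval ((z - tid) <= 8)        {0,1,2,3,4,5,6,7}
step 3: y <- z                       {0,1,2,3,4,5,6,7}
step 4: y <- ((tid + x) * tid)       {0,1,2,3,4,5,6,7}

Answer: 5 steps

y: 0,-5,-8,-9,-8,-5,0,7
x: -6,-6,-6,-6,-6,-6,-6,-6
z: 0,1,2,3,4,5,6,7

steps = 5; useful = 40; efficiency = 40/40 = 1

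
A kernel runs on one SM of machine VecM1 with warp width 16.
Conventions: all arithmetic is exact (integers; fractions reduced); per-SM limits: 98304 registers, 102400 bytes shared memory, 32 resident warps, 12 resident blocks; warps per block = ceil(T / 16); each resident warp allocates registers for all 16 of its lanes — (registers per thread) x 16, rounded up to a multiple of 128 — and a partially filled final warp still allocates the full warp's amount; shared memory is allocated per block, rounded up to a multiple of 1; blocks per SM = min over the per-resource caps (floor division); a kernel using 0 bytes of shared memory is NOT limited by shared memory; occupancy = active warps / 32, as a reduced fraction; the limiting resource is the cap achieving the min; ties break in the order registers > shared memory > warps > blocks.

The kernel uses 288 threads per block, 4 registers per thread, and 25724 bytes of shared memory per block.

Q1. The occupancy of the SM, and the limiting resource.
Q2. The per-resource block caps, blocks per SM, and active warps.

Answer: occupancy 9/16, limited by warps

registers: 42 blocks
shared memory: 3 blocks
warps: 1 block
blocks: 12 blocks

Answer: 1 block, 18 active warps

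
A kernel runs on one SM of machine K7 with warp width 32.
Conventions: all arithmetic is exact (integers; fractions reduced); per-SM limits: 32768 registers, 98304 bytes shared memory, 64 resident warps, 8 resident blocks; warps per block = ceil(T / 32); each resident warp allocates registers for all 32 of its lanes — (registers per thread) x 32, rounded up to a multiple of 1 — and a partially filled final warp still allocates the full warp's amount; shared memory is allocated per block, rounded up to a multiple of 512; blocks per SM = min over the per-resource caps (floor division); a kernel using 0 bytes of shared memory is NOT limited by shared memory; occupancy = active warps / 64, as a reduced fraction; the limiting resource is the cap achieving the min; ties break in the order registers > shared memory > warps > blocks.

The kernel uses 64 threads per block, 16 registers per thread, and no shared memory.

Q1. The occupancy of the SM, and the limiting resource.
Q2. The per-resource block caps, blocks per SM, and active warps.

Answer: occupancy 1/4, limited by blocks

registers: 32 blocks
shared memory: no limit (kernel uses none)
warps: 32 blocks
blocks: 8 blocks

Answer: 8 blocks, 16 active warps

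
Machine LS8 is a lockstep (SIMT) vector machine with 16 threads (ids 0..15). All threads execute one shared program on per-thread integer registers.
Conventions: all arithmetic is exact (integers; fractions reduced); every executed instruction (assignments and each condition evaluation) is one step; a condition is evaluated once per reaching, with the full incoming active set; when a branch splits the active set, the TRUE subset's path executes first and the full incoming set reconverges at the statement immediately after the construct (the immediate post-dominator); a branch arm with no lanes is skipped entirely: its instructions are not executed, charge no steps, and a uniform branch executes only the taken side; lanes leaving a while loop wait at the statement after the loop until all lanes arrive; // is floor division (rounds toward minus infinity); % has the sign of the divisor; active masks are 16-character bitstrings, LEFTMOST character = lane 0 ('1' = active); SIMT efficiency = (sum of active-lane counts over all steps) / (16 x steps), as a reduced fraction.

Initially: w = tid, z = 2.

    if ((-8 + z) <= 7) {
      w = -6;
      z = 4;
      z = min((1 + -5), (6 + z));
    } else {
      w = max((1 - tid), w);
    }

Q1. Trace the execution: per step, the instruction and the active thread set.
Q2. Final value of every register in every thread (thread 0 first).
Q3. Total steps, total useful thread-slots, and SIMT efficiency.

step 0: eval ((-8 + z) <= 7)         1111111111111111
step 1: w <- -6                      1111111111111111
step 2: z <- 4                       1111111111111111
step 3: z <- min((1 + -5), (6 + z))  1111111111111111

Answer: 4 steps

w: -6,-6,-6,-6,-6,-6,-6,-6,-6,-6,-6,-6,-6,-6,-6,-6
z: -4,-4,-4,-4,-4,-4,-4,-4,-4,-4,-4,-4,-4,-4,-4,-4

steps = 4; useful = 64; efficiency = 64/64 = 1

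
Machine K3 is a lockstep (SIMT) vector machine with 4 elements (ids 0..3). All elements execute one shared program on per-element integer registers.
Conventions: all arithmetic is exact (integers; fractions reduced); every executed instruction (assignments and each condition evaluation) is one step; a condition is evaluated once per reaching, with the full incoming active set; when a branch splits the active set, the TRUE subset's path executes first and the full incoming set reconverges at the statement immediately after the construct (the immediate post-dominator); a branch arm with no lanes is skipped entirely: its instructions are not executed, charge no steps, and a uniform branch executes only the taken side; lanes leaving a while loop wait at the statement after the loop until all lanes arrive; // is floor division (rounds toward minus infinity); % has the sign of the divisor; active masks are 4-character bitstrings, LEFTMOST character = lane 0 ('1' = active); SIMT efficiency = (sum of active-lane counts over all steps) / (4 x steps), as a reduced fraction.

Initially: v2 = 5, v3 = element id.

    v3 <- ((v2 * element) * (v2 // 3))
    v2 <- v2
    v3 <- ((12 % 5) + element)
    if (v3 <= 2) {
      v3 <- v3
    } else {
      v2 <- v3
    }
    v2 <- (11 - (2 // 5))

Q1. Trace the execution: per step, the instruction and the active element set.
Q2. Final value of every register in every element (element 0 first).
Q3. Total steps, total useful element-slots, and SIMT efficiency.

step 0: v3 <- ((v2 * element) * (v2 // 3)) 1111
step 1: v2 <- v2                     1111
step 2: v3 <- ((12 % 5) + element)   1111
step 3: eval (v3 <= 2)               1111
step 4: v3 <- v3                     1000
step 5: v2 <- v3                     0111
step 6: v2 <- (11 - (2 // 5))        1111

Answer: 7 steps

v2: 11,11,11,11
v3: 2,3,4,5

steps = 7; useful = 24; efficiency = 24/28 = 6/7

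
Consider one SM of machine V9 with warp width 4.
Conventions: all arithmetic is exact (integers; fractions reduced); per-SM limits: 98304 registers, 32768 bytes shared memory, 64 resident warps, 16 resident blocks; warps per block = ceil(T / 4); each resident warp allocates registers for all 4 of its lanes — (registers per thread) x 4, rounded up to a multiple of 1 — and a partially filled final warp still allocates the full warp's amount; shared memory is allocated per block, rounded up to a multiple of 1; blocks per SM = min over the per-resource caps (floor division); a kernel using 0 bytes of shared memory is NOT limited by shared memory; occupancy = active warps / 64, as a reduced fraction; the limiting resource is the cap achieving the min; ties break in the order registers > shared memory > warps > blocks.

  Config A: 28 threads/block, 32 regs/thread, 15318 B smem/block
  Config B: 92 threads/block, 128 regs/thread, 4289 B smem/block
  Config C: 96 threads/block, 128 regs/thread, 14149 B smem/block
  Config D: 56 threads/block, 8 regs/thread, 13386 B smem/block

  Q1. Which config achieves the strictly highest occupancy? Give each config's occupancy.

occupancies: A 7/32, B 23/32, C 3/4, D 7/16

Answer: C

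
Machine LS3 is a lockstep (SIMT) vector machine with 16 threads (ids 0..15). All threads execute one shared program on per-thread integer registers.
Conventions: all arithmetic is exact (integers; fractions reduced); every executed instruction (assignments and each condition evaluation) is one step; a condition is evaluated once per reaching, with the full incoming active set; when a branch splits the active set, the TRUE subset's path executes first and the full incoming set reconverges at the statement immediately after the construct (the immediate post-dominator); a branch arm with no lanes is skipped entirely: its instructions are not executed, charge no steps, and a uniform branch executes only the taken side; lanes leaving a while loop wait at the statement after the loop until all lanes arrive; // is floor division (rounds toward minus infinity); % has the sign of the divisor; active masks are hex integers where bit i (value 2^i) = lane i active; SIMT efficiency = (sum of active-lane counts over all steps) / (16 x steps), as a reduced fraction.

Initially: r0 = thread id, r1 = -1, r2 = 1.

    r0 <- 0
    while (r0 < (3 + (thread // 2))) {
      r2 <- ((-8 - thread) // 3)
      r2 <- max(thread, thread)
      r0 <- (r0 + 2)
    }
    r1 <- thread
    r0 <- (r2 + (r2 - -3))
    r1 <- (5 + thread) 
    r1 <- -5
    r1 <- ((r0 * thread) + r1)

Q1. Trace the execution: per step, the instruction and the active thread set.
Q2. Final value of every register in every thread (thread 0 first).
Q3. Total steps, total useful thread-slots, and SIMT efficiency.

step 0: r0 <- 0                      0xffff
step 1: eval (r0 < (3 + (thread // 2))) 0xffff
step 2: r2 <- ((-8 - thread) // 3)   0xffff
step 3: r2 <- max(thread, thread)    0xffff
step 4: r0 <- (r0 + 2)               0xffff
step 5: eval (r0 < (3 + (thread // 2))) 0xffff
step 6: r2 <- ((-8 - thread) // 3)   0xffff
step 7: r2 <- max(thread, thread)    0xffff
step 8: r0 <- (r0 + 2)               0xffff
step 9: eval (r0 < (3 + (thread // 2))) 0xffff
step 10: r2 <- ((-8 - thread) // 3)   0xfff0
step 11: r2 <- max(thread, thread)    0xfff0
step 12: r0 <- (r0 + 2)               0xfff0
step 13: eval (r0 < (3 + (thread // 2))) 0xfff0
step 14: r2 <- ((-8 - thread) // 3)   0xff00
step 15: r2 <- max(thread, thread)    0xff00
step 16: r0 <- (r0 + 2)               0xff00
step 17: eval (r0 < (3 + (thread // 2))) 0xff00
step 18: r2 <- ((-8 - thread) // 3)   0xf000
step 19: r2 <- max(thread, thread)    0xf000
step 20: r0 <- (r0 + 2)               0xf000
step 21: eval (r0 < (3 + (thread // 2))) 0xf000
step 22: r1 <- thread                 0xffff
step 23: r0 <- (r2 + (r2 - -3))       0xffff
step 24: r1 <- (5 + thread)           0xffff
step 25: r1 <- -5                     0xffff
step 26: r1 <- ((r0 * thread) + r1)   0xffff

Answer: 27 steps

r0: 3,5,7,9,11,13,15,17,19,21,23,25,27,29,31,33
r1: -5,0,9,22,39,60,85,114,147,184,225,270,319,372,429,490
r2: 0,1,2,3,4,5,6,7,8,9,10,11,12,13,14,15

steps = 27; useful = 336; efficiency = 336/432 = 7/9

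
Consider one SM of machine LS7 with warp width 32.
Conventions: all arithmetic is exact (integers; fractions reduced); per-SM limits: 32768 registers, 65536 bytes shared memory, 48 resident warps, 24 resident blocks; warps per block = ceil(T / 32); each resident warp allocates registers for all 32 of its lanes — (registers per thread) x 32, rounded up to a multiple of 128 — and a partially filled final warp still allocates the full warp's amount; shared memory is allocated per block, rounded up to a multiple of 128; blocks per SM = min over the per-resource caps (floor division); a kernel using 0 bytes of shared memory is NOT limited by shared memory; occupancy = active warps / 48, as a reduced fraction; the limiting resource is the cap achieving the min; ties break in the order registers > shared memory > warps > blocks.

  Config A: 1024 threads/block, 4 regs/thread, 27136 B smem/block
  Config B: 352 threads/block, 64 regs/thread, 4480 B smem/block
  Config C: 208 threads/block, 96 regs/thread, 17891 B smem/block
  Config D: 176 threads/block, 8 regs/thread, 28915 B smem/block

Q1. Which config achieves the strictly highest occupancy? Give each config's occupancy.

occupancies: A 2/3, B 11/48, C 7/48, D 1/4

Answer: A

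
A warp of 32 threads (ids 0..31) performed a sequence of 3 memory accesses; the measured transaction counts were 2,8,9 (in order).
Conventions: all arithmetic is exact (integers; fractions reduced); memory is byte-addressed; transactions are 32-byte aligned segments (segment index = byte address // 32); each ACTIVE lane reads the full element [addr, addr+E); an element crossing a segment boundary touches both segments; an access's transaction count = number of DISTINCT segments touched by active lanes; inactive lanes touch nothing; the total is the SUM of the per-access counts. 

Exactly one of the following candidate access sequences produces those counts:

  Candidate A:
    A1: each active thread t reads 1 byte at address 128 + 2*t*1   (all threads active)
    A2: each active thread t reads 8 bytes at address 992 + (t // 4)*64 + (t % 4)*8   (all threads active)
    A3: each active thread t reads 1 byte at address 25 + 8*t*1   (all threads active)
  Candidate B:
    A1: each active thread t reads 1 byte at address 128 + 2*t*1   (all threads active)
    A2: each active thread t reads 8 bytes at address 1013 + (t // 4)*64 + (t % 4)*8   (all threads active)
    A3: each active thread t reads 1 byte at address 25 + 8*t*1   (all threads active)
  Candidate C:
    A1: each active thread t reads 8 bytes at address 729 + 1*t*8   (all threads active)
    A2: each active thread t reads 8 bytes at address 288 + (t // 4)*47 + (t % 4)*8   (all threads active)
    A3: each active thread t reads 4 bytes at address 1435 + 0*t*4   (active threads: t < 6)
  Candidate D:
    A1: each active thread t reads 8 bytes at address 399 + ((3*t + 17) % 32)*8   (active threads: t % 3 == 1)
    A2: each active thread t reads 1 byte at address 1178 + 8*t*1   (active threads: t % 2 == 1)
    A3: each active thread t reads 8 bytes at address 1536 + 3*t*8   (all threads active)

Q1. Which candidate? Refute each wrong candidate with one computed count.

B: A2 gives 16 transactions, not 8
C: A1 gives 9 transactions, not 2
D: A1 gives 8 transactions, not 2
A: all counts match (2,8,9)

Answer: A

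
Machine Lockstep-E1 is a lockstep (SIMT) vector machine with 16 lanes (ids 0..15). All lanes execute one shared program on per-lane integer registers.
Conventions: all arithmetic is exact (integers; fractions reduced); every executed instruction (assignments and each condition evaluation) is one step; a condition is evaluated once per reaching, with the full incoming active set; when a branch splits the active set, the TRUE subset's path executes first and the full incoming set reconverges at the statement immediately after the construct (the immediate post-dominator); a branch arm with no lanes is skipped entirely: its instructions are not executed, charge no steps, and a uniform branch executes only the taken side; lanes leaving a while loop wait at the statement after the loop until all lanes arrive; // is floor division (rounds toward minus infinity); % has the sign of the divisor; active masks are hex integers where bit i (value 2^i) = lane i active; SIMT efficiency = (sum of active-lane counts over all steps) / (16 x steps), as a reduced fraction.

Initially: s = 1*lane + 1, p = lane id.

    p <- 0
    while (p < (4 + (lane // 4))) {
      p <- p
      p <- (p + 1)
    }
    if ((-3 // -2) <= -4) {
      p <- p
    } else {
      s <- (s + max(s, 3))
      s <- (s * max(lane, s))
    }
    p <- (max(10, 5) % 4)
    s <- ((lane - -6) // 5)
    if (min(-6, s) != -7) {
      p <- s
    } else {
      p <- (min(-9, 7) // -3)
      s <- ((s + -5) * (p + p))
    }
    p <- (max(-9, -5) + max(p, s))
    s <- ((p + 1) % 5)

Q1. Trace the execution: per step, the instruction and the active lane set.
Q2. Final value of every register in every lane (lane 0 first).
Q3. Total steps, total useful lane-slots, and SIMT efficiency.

step 0: p <- 0                       0xffff
step 1: eval (p < (4 + (lane // 4))) 0xffff
step 2: p <- p                       0xffff
step 3: p <- (p + 1)                 0xffff
step 4: eval (p < (4 + (lane // 4))) 0xffff
step 5: p <- p                       0xffff
step 6: p <- (p + 1)                 0xffff
step 7: eval (p < (4 + (lane // 4))) 0xffff
step 8: p <- p                       0xffff
step 9: p <- (p + 1)                 0xffff
step 10: eval (p < (4 + (lane // 4))) 0xffff
step 11: p <- p                       0xffff
step 12: p <- (p + 1)                 0xffff
step 13: eval (p < (4 + (lane // 4))) 0xffff
step 14: p <- p                       0xfff0
step 15: p <- (p + 1)                 0xfff0
step 16: eval (p < (4 + (lane // 4))) 0xfff0
step 17: p <- p                       0xff00
step 18: p <- (p + 1)                 0xff00
step 19: eval (p < (4 + (lane // 4))) 0xff00
step 20: p <- p                       0xf000
step 21: p <- (p + 1)                 0xf000
step 22: eval (p < (4 + (lane // 4))) 0xf000
step 23: eval ((-3 // -2) <= -4)      0xffff
step 24: s <- (s + max(s, 3))         0xffff
step 25: s <- (s * max(lane, s))      0xffff
step 26: p <- (max(10, 5) % 4)        0xffff
step 27: s <- ((lane - -6) // 5)      0xffff
step 28: eval (min(-6, s) != -7)      0xffff
step 29: p <- s                       0xffff
step 30: p <- (max(-9, -5) + max(p, s)) 0xffff
step 31: s <- ((p + 1) % 5)           0xffff

Answer: 32 steps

s: 2,2,2,2,3,3,3,3,3,4,4,4,4,4,0,0
p: -4,-4,-4,-4,-3,-3,-3,-3,-3,-2,-2,-2,-2,-2,-1,-1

steps = 32; useful = 440; efficiency = 440/512 = 55/64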